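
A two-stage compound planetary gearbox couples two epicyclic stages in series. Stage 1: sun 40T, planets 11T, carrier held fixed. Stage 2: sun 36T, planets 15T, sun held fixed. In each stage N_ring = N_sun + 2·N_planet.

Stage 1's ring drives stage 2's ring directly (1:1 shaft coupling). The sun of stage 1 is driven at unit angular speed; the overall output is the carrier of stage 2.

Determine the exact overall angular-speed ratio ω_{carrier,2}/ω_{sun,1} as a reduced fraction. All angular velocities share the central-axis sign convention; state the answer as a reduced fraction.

Stage 1: N_ring = 40 + 2·11 = 62
Stage 1: 40(ω_s−ω_c) = −62(ω_r−ω_c),  ω_c=0, ω_s=1
Stage 1: ω_r = 0 − (40/62)(1−0) = -20/31
  ⇒ ω_r¹/ω_s¹ = -20/31
Stage 2: N_ring = 36 + 2·15 = 66
Stage 2: 36(ω_s−ω_c) = −66(ω_r−ω_c),  ω_s=0, ω_r=1
Stage 2: 36(0−ω_c) = −66(1−ω_c)  ⇒  102ω_c = 66  ⇒  ω_c = 11/17
  ⇒ ω_c²/ω_r² = 11/17
Coupling ω_r² = ω_r¹ ⇒ overall = -20/31 × 11/17 = -220/527

-220/527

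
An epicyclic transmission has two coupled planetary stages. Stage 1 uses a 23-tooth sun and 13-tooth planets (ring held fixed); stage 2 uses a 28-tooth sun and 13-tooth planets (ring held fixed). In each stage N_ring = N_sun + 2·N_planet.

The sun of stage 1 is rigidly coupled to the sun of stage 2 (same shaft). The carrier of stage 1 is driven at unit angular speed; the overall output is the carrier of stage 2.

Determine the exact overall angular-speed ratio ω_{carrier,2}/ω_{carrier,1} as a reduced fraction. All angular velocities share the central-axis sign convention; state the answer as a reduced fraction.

Stage 1: N_ring = 23 + 2·13 = 49
Stage 1: 23(ω_s−ω_c) = −49(ω_r−ω_c),  ω_r=0, ω_c=1
Stage 1: ω_s = 1 − (49/23)(0−1) = 72/23
  ⇒ ω_s¹/ω_c¹ = 72/23
Stage 2: N_ring = 28 + 2·13 = 54
Stage 2: 28(ω_s−ω_c) = −54(ω_r−ω_c),  ω_r=0, ω_s=1
Stage 2: 28(1−ω_c) = −54(0−ω_c)  ⇒  82ω_c = 28  ⇒  ω_c = 14/41
  ⇒ ω_c²/ω_s² = 14/41
Coupling ω_s² = ω_s¹ ⇒ overall = 72/23 × 14/41 = 1008/943

1008/943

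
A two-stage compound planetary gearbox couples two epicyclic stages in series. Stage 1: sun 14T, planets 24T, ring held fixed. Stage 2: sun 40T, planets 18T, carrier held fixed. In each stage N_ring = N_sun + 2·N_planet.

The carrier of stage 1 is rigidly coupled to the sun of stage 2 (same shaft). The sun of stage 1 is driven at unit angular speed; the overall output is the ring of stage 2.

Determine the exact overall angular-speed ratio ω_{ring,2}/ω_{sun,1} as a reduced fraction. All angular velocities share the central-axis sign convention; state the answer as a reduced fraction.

-35/361

Stage 1: N_ring = 14 + 2·24 = 62
Stage 1: 14(ω_s−ω_c) = −62(ω_r−ω_c),  ω_r=0, ω_s=1
Stage 1: 14(1−ω_c) = −62(0−ω_c)  ⇒  76ω_c = 14  ⇒  ω_c = 7/38
  ⇒ ω_c¹/ω_s¹ = 7/38
Stage 2: N_ring = 40 + 2·18 = 76
Stage 2: 40(ω_s−ω_c) = −76(ω_r−ω_c),  ω_c=0, ω_s=1
Stage 2: ω_r = 0 − (40/76)(1−0) = -10/19
  ⇒ ω_r²/ω_s² = -10/19
Coupling ω_s² = ω_c¹ ⇒ overall = 7/38 × -10/19 = -35/361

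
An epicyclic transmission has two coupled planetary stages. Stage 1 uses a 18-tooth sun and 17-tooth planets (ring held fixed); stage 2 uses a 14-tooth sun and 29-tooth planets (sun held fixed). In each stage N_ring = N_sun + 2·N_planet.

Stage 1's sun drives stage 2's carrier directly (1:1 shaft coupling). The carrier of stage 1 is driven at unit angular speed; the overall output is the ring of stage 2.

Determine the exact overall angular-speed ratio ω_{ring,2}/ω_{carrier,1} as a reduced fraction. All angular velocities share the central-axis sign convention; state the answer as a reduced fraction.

1505/324

Stage 1: N_ring = 18 + 2·17 = 52
Stage 1: 18(ω_s−ω_c) = −52(ω_r−ω_c),  ω_r=0, ω_c=1
Stage 1: ω_s = 1 − (52/18)(0−1) = 35/9
  ⇒ ω_s¹/ω_c¹ = 35/9
Stage 2: N_ring = 14 + 2·29 = 72
Stage 2: 14(ω_s−ω_c) = −72(ω_r−ω_c),  ω_s=0, ω_c=1
Stage 2: ω_r = 1 − (14/72)(0−1) = 43/36
  ⇒ ω_r²/ω_c² = 43/36
Coupling ω_c² = ω_s¹ ⇒ overall = 35/9 × 43/36 = 1505/324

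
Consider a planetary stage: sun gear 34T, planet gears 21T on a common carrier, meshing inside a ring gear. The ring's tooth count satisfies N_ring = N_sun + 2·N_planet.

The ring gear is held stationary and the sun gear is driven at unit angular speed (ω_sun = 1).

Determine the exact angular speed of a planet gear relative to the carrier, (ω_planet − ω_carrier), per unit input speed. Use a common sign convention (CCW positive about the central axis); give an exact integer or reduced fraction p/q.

N_ring = 34 + 2·21 = 76
34(ω_s−ω_c) = −76(ω_r−ω_c),  ω_r=0, ω_s=1
34(1−ω_c) = −76(0−ω_c)  ⇒  110ω_c = 34  ⇒  ω_c = 17/55
sun–planet: 34·(1−17/55) = −21·(ω_p−ω_c)  ⇒  ω_p−ω_c = −(34/21)·(38/55) = -1292/1155

-1292/1155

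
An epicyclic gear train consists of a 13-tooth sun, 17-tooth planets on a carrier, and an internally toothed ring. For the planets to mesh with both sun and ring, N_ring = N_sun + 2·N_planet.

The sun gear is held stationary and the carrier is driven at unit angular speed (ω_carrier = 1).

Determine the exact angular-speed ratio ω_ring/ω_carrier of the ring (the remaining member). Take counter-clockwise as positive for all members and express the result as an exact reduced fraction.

60/47

N_ring = 13 + 2·17 = 47
13(ω_s−ω_c) = −47(ω_r−ω_c),  ω_s=0, ω_c=1
ω_r = 1 − (13/47)(0−1) = 60/47
ω_r/ω_c = 60/47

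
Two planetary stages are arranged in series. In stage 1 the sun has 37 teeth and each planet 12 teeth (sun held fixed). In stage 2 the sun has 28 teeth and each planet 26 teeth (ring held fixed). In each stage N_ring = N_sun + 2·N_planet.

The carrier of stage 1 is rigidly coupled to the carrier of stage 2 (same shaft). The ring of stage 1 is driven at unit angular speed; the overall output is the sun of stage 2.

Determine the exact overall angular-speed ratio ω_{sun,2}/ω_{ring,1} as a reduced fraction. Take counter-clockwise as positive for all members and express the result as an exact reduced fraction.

Stage 1: N_ring = 37 + 2·12 = 61
Stage 1: 37(ω_s−ω_c) = −61(ω_r−ω_c),  ω_s=0, ω_r=1
Stage 1: 37(0−ω_c) = −61(1−ω_c)  ⇒  98ω_c = 61  ⇒  ω_c = 61/98
  ⇒ ω_c¹/ω_r¹ = 61/98
Stage 2: N_ring = 28 + 2·26 = 80
Stage 2: 28(ω_s−ω_c) = −80(ω_r−ω_c),  ω_r=0, ω_c=1
Stage 2: ω_s = 1 − (80/28)(0−1) = 27/7
  ⇒ ω_s²/ω_c² = 27/7
Coupling ω_c² = ω_c¹ ⇒ overall = 61/98 × 27/7 = 1647/686

1647/686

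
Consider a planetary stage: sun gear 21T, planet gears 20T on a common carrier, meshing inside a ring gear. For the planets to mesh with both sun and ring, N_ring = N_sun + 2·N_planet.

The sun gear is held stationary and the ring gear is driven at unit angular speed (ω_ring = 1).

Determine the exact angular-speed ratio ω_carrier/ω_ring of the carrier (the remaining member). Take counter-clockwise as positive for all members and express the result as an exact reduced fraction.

61/82

N_ring = 21 + 2·20 = 61
21(ω_s−ω_c) = −61(ω_r−ω_c),  ω_s=0, ω_r=1
21(0−ω_c) = −61(1−ω_c)  ⇒  82ω_c = 61  ⇒  ω_c = 61/82
ω_c/ω_r = 61/82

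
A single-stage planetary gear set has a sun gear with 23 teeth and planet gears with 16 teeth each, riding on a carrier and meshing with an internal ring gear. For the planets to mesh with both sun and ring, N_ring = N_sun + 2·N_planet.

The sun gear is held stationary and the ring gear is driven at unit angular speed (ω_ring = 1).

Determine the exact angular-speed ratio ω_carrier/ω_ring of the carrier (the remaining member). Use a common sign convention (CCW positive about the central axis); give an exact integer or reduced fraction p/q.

N_ring = 23 + 2·16 = 55
23(ω_s−ω_c) = −55(ω_r−ω_c),  ω_s=0, ω_r=1
23(0−ω_c) = −55(1−ω_c)  ⇒  78ω_c = 55  ⇒  ω_c = 55/78
ω_c/ω_r = 55/78

55/78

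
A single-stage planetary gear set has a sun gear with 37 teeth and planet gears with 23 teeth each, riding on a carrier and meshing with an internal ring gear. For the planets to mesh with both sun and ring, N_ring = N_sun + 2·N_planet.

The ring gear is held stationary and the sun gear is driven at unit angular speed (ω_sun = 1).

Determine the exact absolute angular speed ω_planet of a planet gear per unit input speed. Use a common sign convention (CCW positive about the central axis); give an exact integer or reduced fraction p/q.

N_ring = 37 + 2·23 = 83
37(ω_s−ω_c) = −83(ω_r−ω_c),  ω_r=0, ω_s=1
37(1−ω_c) = −83(0−ω_c)  ⇒  120ω_c = 37  ⇒  ω_c = 37/120
sun–planet: 37·(1−37/120) = −23·(ω_p−ω_c)  ⇒  ω_p−ω_c = −(37/23)·(83/120) = -3071/2760
ω_p = 37/120 − 3071/2760 = -37/46

-37/46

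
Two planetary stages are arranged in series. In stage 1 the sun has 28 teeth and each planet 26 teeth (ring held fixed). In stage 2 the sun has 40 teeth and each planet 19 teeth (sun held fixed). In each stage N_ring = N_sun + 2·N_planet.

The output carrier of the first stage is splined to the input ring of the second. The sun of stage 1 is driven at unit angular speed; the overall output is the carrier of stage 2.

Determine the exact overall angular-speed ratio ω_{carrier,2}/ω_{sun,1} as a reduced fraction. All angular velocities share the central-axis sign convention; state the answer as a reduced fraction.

91/531

Stage 1: N_ring = 28 + 2·26 = 80
Stage 1: 28(ω_s−ω_c) = −80(ω_r−ω_c),  ω_r=0, ω_s=1
Stage 1: 28(1−ω_c) = −80(0−ω_c)  ⇒  108ω_c = 28  ⇒  ω_c = 7/27
  ⇒ ω_c¹/ω_s¹ = 7/27
Stage 2: N_ring = 40 + 2·19 = 78
Stage 2: 40(ω_s−ω_c) = −78(ω_r−ω_c),  ω_s=0, ω_r=1
Stage 2: 40(0−ω_c) = −78(1−ω_c)  ⇒  118ω_c = 78  ⇒  ω_c = 39/59
  ⇒ ω_c²/ω_r² = 39/59
Coupling ω_r² = ω_c¹ ⇒ overall = 7/27 × 39/59 = 91/531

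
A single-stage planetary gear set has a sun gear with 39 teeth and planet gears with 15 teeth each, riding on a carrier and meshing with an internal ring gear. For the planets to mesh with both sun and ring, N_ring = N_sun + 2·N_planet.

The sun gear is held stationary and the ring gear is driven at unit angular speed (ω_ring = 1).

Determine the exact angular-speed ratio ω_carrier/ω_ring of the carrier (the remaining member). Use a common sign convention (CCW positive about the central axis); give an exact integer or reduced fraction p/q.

N_ring = 39 + 2·15 = 69
39(ω_s−ω_c) = −69(ω_r−ω_c),  ω_s=0, ω_r=1
39(0−ω_c) = −69(1−ω_c)  ⇒  108ω_c = 69  ⇒  ω_c = 23/36
ω_c/ω_r = 23/36

23/36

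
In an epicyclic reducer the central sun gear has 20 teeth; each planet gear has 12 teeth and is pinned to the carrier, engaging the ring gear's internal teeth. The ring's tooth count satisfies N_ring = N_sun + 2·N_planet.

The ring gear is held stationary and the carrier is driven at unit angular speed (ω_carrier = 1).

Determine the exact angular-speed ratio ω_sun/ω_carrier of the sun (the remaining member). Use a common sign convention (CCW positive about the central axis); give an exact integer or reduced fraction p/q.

N_ring = 20 + 2·12 = 44
20(ω_s−ω_c) = −44(ω_r−ω_c),  ω_r=0, ω_c=1
ω_s = 1 − (44/20)(0−1) = 16/5
ω_s/ω_c = 16/5

16/5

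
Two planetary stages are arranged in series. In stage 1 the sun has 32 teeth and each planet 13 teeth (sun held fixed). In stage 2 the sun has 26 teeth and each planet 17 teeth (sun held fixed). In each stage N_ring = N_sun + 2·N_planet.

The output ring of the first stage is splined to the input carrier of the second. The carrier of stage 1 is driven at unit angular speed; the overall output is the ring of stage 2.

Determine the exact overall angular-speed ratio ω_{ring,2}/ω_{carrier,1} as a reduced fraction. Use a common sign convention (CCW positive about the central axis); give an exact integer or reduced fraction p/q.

Stage 1: N_ring = 32 + 2·13 = 58
Stage 1: 32(ω_s−ω_c) = −58(ω_r−ω_c),  ω_s=0, ω_c=1
Stage 1: ω_r = 1 − (32/58)(0−1) = 45/29
  ⇒ ω_r¹/ω_c¹ = 45/29
Stage 2: N_ring = 26 + 2·17 = 60
Stage 2: 26(ω_s−ω_c) = −60(ω_r−ω_c),  ω_s=0, ω_c=1
Stage 2: ω_r = 1 − (26/60)(0−1) = 43/30
  ⇒ ω_r²/ω_c² = 43/30
Coupling ω_c² = ω_r¹ ⇒ overall = 45/29 × 43/30 = 129/58

129/58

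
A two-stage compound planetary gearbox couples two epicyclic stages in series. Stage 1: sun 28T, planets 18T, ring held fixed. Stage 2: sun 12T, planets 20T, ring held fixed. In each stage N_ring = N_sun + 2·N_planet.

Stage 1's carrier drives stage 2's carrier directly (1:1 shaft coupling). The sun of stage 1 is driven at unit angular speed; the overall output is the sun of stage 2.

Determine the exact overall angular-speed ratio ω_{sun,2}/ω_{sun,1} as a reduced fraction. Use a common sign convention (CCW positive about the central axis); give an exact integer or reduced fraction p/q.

112/69

Stage 1: N_ring = 28 + 2·18 = 64
Stage 1: 28(ω_s−ω_c) = −64(ω_r−ω_c),  ω_r=0, ω_s=1
Stage 1: 28(1−ω_c) = −64(0−ω_c)  ⇒  92ω_c = 28  ⇒  ω_c = 7/23
  ⇒ ω_c¹/ω_s¹ = 7/23
Stage 2: N_ring = 12 + 2·20 = 52
Stage 2: 12(ω_s−ω_c) = −52(ω_r−ω_c),  ω_r=0, ω_c=1
Stage 2: ω_s = 1 − (52/12)(0−1) = 16/3
  ⇒ ω_s²/ω_c² = 16/3
Coupling ω_c² = ω_c¹ ⇒ overall = 7/23 × 16/3 = 112/69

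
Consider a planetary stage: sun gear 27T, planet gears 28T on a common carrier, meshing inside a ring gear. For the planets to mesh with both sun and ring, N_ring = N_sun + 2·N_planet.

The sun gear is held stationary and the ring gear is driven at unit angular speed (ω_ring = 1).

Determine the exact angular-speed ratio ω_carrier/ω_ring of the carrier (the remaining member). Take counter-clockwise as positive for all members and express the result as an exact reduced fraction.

83/110

N_ring = 27 + 2·28 = 83
27(ω_s−ω_c) = −83(ω_r−ω_c),  ω_s=0, ω_r=1
27(0−ω_c) = −83(1−ω_c)  ⇒  110ω_c = 83  ⇒  ω_c = 83/110
ω_c/ω_r = 83/110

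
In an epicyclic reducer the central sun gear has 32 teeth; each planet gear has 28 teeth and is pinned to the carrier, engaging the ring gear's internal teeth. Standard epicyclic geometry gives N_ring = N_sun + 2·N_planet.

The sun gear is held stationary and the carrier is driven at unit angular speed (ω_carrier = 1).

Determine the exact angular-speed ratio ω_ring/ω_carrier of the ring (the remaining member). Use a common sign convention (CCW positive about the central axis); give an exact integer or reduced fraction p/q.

15/11

N_ring = 32 + 2·28 = 88
32(ω_s−ω_c) = −88(ω_r−ω_c),  ω_s=0, ω_c=1
ω_r = 1 − (32/88)(0−1) = 15/11
ω_r/ω_c = 15/11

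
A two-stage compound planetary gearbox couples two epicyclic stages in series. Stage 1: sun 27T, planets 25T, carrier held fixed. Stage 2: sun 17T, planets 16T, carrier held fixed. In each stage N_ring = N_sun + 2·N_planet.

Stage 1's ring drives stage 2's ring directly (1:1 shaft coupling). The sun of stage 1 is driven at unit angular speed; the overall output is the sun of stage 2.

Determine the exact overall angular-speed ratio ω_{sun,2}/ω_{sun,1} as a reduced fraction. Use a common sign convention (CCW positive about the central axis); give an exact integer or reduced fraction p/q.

Stage 1: N_ring = 27 + 2·25 = 77
Stage 1: 27(ω_s−ω_c) = −77(ω_r−ω_c),  ω_c=0, ω_s=1
Stage 1: ω_r = 0 − (27/77)(1−0) = -27/77
  ⇒ ω_r¹/ω_s¹ = -27/77
Stage 2: N_ring = 17 + 2·16 = 49
Stage 2: 17(ω_s−ω_c) = −49(ω_r−ω_c),  ω_c=0, ω_r=1
Stage 2: ω_s = 0 − (49/17)(1−0) = -49/17
  ⇒ ω_s²/ω_r² = -49/17
Coupling ω_r² = ω_r¹ ⇒ overall = -27/77 × -49/17 = 189/187

189/187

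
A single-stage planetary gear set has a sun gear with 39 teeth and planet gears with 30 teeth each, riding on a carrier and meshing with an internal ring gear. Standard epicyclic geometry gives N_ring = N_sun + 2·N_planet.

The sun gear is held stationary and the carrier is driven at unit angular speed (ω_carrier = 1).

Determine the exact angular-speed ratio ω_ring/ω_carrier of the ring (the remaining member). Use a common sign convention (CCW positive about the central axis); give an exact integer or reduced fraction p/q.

N_ring = 39 + 2·30 = 99
39(ω_s−ω_c) = −99(ω_r−ω_c),  ω_s=0, ω_c=1
ω_r = 1 − (39/99)(0−1) = 46/33
ω_r/ω_c = 46/33

46/33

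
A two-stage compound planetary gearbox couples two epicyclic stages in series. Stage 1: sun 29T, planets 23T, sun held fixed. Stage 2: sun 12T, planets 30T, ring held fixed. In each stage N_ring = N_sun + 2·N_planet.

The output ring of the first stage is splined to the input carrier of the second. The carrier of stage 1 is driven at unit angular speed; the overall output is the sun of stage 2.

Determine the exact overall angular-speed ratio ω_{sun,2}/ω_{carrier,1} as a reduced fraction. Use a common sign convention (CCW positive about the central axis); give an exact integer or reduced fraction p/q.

Stage 1: N_ring = 29 + 2·23 = 75
Stage 1: 29(ω_s−ω_c) = −75(ω_r−ω_c),  ω_s=0, ω_c=1
Stage 1: ω_r = 1 − (29/75)(0−1) = 104/75
  ⇒ ω_r¹/ω_c¹ = 104/75
Stage 2: N_ring = 12 + 2·30 = 72
Stage 2: 12(ω_s−ω_c) = −72(ω_r−ω_c),  ω_r=0, ω_c=1
Stage 2: ω_s = 1 − (72/12)(0−1) = 7
  ⇒ ω_s²/ω_c² = 7
Coupling ω_c² = ω_r¹ ⇒ overall = 104/75 × 7 = 728/75

728/75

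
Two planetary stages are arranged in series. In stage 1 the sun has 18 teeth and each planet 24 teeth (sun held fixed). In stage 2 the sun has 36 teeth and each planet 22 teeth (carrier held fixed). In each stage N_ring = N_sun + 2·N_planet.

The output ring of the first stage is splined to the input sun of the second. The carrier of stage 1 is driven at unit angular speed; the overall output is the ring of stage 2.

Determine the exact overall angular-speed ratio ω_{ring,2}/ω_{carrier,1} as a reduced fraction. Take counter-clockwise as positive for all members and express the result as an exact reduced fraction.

Stage 1: N_ring = 18 + 2·24 = 66
Stage 1: 18(ω_s−ω_c) = −66(ω_r−ω_c),  ω_s=0, ω_c=1
Stage 1: ω_r = 1 − (18/66)(0−1) = 14/11
  ⇒ ω_r¹/ω_c¹ = 14/11
Stage 2: N_ring = 36 + 2·22 = 80
Stage 2: 36(ω_s−ω_c) = −80(ω_r−ω_c),  ω_c=0, ω_s=1
Stage 2: ω_r = 0 − (36/80)(1−0) = -9/20
  ⇒ ω_r²/ω_s² = -9/20
Coupling ω_s² = ω_r¹ ⇒ overall = 14/11 × -9/20 = -63/110

-63/110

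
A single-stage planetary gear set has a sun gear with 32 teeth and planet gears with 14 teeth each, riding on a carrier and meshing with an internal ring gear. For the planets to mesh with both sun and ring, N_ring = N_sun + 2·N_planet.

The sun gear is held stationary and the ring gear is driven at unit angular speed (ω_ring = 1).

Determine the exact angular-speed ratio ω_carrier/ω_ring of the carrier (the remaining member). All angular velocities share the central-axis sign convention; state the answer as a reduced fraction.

N_ring = 32 + 2·14 = 60
32(ω_s−ω_c) = −60(ω_r−ω_c),  ω_s=0, ω_r=1
32(0−ω_c) = −60(1−ω_c)  ⇒  92ω_c = 60  ⇒  ω_c = 15/23
ω_c/ω_r = 15/23

15/23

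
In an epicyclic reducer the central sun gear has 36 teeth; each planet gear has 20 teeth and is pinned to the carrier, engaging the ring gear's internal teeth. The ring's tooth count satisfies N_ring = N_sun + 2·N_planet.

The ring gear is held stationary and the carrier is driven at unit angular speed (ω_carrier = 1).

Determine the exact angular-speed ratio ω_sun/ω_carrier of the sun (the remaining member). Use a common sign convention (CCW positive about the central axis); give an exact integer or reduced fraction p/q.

N_ring = 36 + 2·20 = 76
36(ω_s−ω_c) = −76(ω_r−ω_c),  ω_r=0, ω_c=1
ω_s = 1 − (76/36)(0−1) = 28/9
ω_s/ω_c = 28/9

28/9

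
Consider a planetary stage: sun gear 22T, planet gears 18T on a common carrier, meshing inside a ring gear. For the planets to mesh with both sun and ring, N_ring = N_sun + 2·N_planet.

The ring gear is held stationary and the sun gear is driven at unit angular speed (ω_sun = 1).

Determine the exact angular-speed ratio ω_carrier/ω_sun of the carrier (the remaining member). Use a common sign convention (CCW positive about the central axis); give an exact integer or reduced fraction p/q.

11/40

N_ring = 22 + 2·18 = 58
22(ω_s−ω_c) = −58(ω_r−ω_c),  ω_r=0, ω_s=1
22(1−ω_c) = −58(0−ω_c)  ⇒  80ω_c = 22  ⇒  ω_c = 11/40
ω_c/ω_s = 11/40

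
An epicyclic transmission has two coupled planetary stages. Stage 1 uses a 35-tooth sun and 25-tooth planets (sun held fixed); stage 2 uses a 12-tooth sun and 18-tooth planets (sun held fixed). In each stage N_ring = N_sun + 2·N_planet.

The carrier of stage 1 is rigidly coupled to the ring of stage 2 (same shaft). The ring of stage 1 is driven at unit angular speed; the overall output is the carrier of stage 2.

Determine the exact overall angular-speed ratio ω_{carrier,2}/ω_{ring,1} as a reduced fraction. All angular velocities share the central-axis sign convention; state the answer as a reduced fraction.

17/30

Stage 1: N_ring = 35 + 2·25 = 85
Stage 1: 35(ω_s−ω_c) = −85(ω_r−ω_c),  ω_s=0, ω_r=1
Stage 1: 35(0−ω_c) = −85(1−ω_c)  ⇒  120ω_c = 85  ⇒  ω_c = 17/24
  ⇒ ω_c¹/ω_r¹ = 17/24
Stage 2: N_ring = 12 + 2·18 = 48
Stage 2: 12(ω_s−ω_c) = −48(ω_r−ω_c),  ω_s=0, ω_r=1
Stage 2: 12(0−ω_c) = −48(1−ω_c)  ⇒  60ω_c = 48  ⇒  ω_c = 4/5
  ⇒ ω_c²/ω_r² = 4/5
Coupling ω_r² = ω_c¹ ⇒ overall = 17/24 × 4/5 = 17/30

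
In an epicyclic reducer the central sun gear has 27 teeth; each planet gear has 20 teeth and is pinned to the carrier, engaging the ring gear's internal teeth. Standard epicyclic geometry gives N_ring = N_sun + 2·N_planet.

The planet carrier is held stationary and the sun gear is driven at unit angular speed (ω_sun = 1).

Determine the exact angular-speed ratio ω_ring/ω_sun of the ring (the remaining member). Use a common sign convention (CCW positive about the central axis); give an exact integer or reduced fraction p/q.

-27/67

N_ring = 27 + 2·20 = 67
27(ω_s−ω_c) = −67(ω_r−ω_c),  ω_c=0, ω_s=1
ω_r = 0 − (27/67)(1−0) = -27/67
ω_r/ω_s = -27/67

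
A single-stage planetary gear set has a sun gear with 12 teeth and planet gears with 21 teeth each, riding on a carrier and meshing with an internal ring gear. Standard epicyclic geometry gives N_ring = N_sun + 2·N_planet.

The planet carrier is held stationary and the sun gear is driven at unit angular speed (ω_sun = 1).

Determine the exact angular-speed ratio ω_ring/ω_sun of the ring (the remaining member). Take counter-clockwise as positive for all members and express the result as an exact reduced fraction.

N_ring = 12 + 2·21 = 54
12(ω_s−ω_c) = −54(ω_r−ω_c),  ω_c=0, ω_s=1
ω_r = 0 − (12/54)(1−0) = -2/9
ω_r/ω_s = -2/9

-2/9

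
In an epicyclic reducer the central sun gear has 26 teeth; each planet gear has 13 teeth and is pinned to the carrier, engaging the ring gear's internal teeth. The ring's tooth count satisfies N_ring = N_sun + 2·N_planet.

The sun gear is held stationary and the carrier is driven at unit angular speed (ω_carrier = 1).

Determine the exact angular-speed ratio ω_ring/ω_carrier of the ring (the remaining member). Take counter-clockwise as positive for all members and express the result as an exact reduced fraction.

N_ring = 26 + 2·13 = 52
26(ω_s−ω_c) = −52(ω_r−ω_c),  ω_s=0, ω_c=1
ω_r = 1 − (26/52)(0−1) = 3/2
ω_r/ω_c = 3/2

3/2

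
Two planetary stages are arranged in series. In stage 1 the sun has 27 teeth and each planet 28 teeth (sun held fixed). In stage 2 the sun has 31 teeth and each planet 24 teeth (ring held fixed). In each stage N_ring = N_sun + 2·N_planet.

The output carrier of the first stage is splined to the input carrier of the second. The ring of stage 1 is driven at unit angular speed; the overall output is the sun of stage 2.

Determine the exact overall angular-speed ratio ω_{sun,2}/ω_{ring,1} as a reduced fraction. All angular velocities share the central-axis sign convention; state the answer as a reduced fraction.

Stage 1: N_ring = 27 + 2·28 = 83
Stage 1: 27(ω_s−ω_c) = −83(ω_r−ω_c),  ω_s=0, ω_r=1
Stage 1: 27(0−ω_c) = −83(1−ω_c)  ⇒  110ω_c = 83  ⇒  ω_c = 83/110
  ⇒ ω_c¹/ω_r¹ = 83/110
Stage 2: N_ring = 31 + 2·24 = 79
Stage 2: 31(ω_s−ω_c) = −79(ω_r−ω_c),  ω_r=0, ω_c=1
Stage 2: ω_s = 1 − (79/31)(0−1) = 110/31
  ⇒ ω_s²/ω_c² = 110/31
Coupling ω_c² = ω_c¹ ⇒ overall = 83/110 × 110/31 = 83/31

83/31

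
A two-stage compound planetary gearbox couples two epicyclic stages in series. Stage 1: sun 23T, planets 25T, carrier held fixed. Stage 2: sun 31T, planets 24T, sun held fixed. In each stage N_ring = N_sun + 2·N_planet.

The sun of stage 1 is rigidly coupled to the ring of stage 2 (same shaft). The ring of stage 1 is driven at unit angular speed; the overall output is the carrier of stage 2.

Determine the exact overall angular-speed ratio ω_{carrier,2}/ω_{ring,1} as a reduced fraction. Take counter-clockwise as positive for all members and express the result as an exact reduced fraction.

-5767/2530

Stage 1: N_ring = 23 + 2·25 = 73
Stage 1: 23(ω_s−ω_c) = −73(ω_r−ω_c),  ω_c=0, ω_r=1
Stage 1: ω_s = 0 − (73/23)(1−0) = -73/23
  ⇒ ω_s¹/ω_r¹ = -73/23
Stage 2: N_ring = 31 + 2·24 = 79
Stage 2: 31(ω_s−ω_c) = −79(ω_r−ω_c),  ω_s=0, ω_r=1
Stage 2: 31(0−ω_c) = −79(1−ω_c)  ⇒  110ω_c = 79  ⇒  ω_c = 79/110
  ⇒ ω_c²/ω_r² = 79/110
Coupling ω_r² = ω_s¹ ⇒ overall = -73/23 × 79/110 = -5767/2530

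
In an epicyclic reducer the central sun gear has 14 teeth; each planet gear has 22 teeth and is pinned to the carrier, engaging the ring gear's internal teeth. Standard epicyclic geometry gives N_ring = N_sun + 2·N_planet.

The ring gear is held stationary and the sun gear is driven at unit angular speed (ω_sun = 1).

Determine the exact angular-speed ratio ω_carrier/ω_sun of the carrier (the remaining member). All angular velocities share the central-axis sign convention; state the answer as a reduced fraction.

7/36

N_ring = 14 + 2·22 = 58
14(ω_s−ω_c) = −58(ω_r−ω_c),  ω_r=0, ω_s=1
14(1−ω_c) = −58(0−ω_c)  ⇒  72ω_c = 14  ⇒  ω_c = 7/36
ω_c/ω_s = 7/36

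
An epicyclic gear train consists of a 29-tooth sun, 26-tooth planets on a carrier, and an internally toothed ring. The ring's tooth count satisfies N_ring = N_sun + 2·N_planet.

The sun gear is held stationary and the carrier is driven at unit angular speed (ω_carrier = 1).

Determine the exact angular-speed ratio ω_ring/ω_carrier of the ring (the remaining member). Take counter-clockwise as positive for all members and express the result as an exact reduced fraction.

110/81

N_ring = 29 + 2·26 = 81
29(ω_s−ω_c) = −81(ω_r−ω_c),  ω_s=0, ω_c=1
ω_r = 1 − (29/81)(0−1) = 110/81
ω_r/ω_c = 110/81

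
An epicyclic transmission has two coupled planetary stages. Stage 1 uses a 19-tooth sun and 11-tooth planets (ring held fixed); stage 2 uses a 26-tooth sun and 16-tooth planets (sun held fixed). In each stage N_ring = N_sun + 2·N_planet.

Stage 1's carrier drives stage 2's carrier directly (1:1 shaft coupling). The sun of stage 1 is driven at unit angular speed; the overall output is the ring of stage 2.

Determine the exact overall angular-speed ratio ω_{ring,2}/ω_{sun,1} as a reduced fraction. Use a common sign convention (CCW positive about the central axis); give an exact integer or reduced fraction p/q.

Stage 1: N_ring = 19 + 2·11 = 41
Stage 1: 19(ω_s−ω_c) = −41(ω_r−ω_c),  ω_r=0, ω_s=1
Stage 1: 19(1−ω_c) = −41(0−ω_c)  ⇒  60ω_c = 19  ⇒  ω_c = 19/60
  ⇒ ω_c¹/ω_s¹ = 19/60
Stage 2: N_ring = 26 + 2·16 = 58
Stage 2: 26(ω_s−ω_c) = −58(ω_r−ω_c),  ω_s=0, ω_c=1
Stage 2: ω_r = 1 − (26/58)(0−1) = 42/29
  ⇒ ω_r²/ω_c² = 42/29
Coupling ω_c² = ω_c¹ ⇒ overall = 19/60 × 42/29 = 133/290

133/290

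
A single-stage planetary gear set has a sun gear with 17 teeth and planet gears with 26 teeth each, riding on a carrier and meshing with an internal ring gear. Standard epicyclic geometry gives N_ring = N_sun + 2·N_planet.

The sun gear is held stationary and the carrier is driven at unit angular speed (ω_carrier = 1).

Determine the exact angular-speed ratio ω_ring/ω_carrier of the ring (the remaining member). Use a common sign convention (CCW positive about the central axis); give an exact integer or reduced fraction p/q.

N_ring = 17 + 2·26 = 69
17(ω_s−ω_c) = −69(ω_r−ω_c),  ω_s=0, ω_c=1
ω_r = 1 − (17/69)(0−1) = 86/69
ω_r/ω_c = 86/69

86/69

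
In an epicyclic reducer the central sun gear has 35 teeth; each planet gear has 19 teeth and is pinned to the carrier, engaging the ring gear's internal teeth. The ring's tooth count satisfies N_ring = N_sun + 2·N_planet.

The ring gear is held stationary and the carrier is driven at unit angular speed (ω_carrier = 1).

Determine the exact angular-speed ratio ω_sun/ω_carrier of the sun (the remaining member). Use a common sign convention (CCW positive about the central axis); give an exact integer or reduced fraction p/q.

N_ring = 35 + 2·19 = 73
35(ω_s−ω_c) = −73(ω_r−ω_c),  ω_r=0, ω_c=1
ω_s = 1 − (73/35)(0−1) = 108/35
ω_s/ω_c = 108/35

108/35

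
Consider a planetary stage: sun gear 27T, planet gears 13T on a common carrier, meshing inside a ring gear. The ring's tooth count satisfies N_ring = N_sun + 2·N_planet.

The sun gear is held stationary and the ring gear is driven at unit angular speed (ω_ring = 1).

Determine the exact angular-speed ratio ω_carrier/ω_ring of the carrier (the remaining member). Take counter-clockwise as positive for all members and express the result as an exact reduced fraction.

53/80

N_ring = 27 + 2·13 = 53
27(ω_s−ω_c) = −53(ω_r−ω_c),  ω_s=0, ω_r=1
27(0−ω_c) = −53(1−ω_c)  ⇒  80ω_c = 53  ⇒  ω_c = 53/80
ω_c/ω_r = 53/80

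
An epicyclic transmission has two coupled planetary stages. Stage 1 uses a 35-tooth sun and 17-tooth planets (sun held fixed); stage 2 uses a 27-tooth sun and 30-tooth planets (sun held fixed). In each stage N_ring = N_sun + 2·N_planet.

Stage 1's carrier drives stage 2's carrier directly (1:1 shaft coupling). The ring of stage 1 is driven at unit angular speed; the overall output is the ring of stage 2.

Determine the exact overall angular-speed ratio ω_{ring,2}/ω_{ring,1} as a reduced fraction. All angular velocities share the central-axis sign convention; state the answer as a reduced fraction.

1311/1508

Stage 1: N_ring = 35 + 2·17 = 69
Stage 1: 35(ω_s−ω_c) = −69(ω_r−ω_c),  ω_s=0, ω_r=1
Stage 1: 35(0−ω_c) = −69(1−ω_c)  ⇒  104ω_c = 69  ⇒  ω_c = 69/104
  ⇒ ω_c¹/ω_r¹ = 69/104
Stage 2: N_ring = 27 + 2·30 = 87
Stage 2: 27(ω_s−ω_c) = −87(ω_r−ω_c),  ω_s=0, ω_c=1
Stage 2: ω_r = 1 − (27/87)(0−1) = 38/29
  ⇒ ω_r²/ω_c² = 38/29
Coupling ω_c² = ω_c¹ ⇒ overall = 69/104 × 38/29 = 1311/1508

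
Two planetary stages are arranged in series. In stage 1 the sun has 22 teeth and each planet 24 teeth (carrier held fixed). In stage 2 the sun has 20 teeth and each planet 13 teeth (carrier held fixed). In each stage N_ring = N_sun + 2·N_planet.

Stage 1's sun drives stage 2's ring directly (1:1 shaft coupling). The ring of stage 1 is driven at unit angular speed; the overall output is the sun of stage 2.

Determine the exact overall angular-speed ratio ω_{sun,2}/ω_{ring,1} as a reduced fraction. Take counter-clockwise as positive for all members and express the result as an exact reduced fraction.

Stage 1: N_ring = 22 + 2·24 = 70
Stage 1: 22(ω_s−ω_c) = −70(ω_r−ω_c),  ω_c=0, ω_r=1
Stage 1: ω_s = 0 − (70/22)(1−0) = -35/11
  ⇒ ω_s¹/ω_r¹ = -35/11
Stage 2: N_ring = 20 + 2·13 = 46
Stage 2: 20(ω_s−ω_c) = −46(ω_r−ω_c),  ω_c=0, ω_r=1
Stage 2: ω_s = 0 − (46/20)(1−0) = -23/10
  ⇒ ω_s²/ω_r² = -23/10
Coupling ω_r² = ω_s¹ ⇒ overall = -35/11 × -23/10 = 161/22

161/22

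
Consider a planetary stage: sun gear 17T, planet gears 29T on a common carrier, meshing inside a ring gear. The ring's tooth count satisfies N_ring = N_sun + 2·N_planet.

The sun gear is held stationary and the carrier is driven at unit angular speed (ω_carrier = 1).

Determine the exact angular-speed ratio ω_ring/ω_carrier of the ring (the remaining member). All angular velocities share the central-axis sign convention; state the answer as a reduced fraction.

92/75

N_ring = 17 + 2·29 = 75
17(ω_s−ω_c) = −75(ω_r−ω_c),  ω_s=0, ω_c=1
ω_r = 1 − (17/75)(0−1) = 92/75
ω_r/ω_c = 92/75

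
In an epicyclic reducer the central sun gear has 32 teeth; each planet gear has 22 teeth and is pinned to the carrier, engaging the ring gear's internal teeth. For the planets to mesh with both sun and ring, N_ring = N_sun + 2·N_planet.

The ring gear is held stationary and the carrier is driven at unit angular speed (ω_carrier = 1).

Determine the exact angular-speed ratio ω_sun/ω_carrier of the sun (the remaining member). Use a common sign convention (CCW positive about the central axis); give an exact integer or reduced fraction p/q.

27/8

N_ring = 32 + 2·22 = 76
32(ω_s−ω_c) = −76(ω_r−ω_c),  ω_r=0, ω_c=1
ω_s = 1 − (76/32)(0−1) = 27/8
ω_s/ω_c = 27/8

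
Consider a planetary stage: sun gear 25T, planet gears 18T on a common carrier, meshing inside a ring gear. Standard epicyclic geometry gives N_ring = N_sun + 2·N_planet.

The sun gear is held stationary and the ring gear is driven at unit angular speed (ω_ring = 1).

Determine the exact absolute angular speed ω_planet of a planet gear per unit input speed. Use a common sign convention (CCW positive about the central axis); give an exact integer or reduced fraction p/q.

61/36

N_ring = 25 + 2·18 = 61
25(ω_s−ω_c) = −61(ω_r−ω_c),  ω_s=0, ω_r=1
25(0−ω_c) = −61(1−ω_c)  ⇒  86ω_c = 61  ⇒  ω_c = 61/86
sun–planet: 25·(0−61/86) = −18·(ω_p−ω_c)  ⇒  ω_p−ω_c = −(25/18)·(-61/86) = 1525/1548
ω_p = 61/86 + 1525/1548 = 61/36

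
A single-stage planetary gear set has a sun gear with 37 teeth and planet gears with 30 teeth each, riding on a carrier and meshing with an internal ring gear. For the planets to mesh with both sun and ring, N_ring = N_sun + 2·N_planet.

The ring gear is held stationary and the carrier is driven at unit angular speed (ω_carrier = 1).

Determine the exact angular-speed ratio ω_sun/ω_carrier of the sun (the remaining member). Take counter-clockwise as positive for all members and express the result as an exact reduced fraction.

N_ring = 37 + 2·30 = 97
37(ω_s−ω_c) = −97(ω_r−ω_c),  ω_r=0, ω_c=1
ω_s = 1 − (97/37)(0−1) = 134/37
ω_s/ω_c = 134/37

134/37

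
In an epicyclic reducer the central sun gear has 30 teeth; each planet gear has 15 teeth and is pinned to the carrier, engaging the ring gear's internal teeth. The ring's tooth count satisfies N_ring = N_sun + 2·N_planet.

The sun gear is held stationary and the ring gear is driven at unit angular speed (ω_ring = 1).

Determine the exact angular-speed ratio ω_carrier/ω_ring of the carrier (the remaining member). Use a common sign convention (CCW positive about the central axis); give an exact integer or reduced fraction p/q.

2/3

N_ring = 30 + 2·15 = 60
30(ω_s−ω_c) = −60(ω_r−ω_c),  ω_s=0, ω_r=1
30(0−ω_c) = −60(1−ω_c)  ⇒  90ω_c = 60  ⇒  ω_c = 2/3
ω_c/ω_r = 2/3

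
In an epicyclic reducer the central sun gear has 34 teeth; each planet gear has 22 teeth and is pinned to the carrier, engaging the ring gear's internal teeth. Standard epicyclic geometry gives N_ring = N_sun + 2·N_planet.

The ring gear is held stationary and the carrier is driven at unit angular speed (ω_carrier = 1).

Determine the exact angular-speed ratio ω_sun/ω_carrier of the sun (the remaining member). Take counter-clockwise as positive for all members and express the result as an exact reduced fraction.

56/17

N_ring = 34 + 2·22 = 78
34(ω_s−ω_c) = −78(ω_r−ω_c),  ω_r=0, ω_c=1
ω_s = 1 − (78/34)(0−1) = 56/17
ω_s/ω_c = 56/17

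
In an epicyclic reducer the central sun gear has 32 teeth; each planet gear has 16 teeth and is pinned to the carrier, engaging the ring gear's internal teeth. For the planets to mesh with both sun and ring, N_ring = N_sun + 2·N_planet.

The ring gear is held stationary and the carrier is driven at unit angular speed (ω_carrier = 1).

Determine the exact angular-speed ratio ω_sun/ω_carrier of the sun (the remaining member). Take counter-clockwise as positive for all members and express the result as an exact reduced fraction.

3

N_ring = 32 + 2·16 = 64
32(ω_s−ω_c) = −64(ω_r−ω_c),  ω_r=0, ω_c=1
ω_s = 1 − (64/32)(0−1) = 3
ω_s/ω_c = 3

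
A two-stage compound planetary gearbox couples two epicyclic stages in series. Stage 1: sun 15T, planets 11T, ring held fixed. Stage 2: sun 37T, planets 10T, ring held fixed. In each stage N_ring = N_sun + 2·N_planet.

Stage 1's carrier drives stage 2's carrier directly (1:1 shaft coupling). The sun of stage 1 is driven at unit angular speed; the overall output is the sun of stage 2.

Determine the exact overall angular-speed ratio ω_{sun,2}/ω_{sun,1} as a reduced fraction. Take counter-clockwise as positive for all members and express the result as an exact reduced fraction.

705/962

Stage 1: N_ring = 15 + 2·11 = 37
Stage 1: 15(ω_s−ω_c) = −37(ω_r−ω_c),  ω_r=0, ω_s=1
Stage 1: 15(1−ω_c) = −37(0−ω_c)  ⇒  52ω_c = 15  ⇒  ω_c = 15/52
  ⇒ ω_c¹/ω_s¹ = 15/52
Stage 2: N_ring = 37 + 2·10 = 57
Stage 2: 37(ω_s−ω_c) = −57(ω_r−ω_c),  ω_r=0, ω_c=1
Stage 2: ω_s = 1 − (57/37)(0−1) = 94/37
  ⇒ ω_s²/ω_c² = 94/37
Coupling ω_c² = ω_c¹ ⇒ overall = 15/52 × 94/37 = 705/962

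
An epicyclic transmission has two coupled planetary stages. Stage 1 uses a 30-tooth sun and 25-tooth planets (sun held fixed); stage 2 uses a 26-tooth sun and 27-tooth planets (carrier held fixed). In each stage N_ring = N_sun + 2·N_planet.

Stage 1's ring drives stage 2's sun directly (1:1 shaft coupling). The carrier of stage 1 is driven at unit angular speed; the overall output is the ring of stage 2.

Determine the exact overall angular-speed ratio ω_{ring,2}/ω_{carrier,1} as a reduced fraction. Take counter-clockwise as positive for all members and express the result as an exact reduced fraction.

-143/320

Stage 1: N_ring = 30 + 2·25 = 80
Stage 1: 30(ω_s−ω_c) = −80(ω_r−ω_c),  ω_s=0, ω_c=1
Stage 1: ω_r = 1 − (30/80)(0−1) = 11/8
  ⇒ ω_r¹/ω_c¹ = 11/8
Stage 2: N_ring = 26 + 2·27 = 80
Stage 2: 26(ω_s−ω_c) = −80(ω_r−ω_c),  ω_c=0, ω_s=1
Stage 2: ω_r = 0 − (26/80)(1−0) = -13/40
  ⇒ ω_r²/ω_s² = -13/40
Coupling ω_s² = ω_r¹ ⇒ overall = 11/8 × -13/40 = -143/320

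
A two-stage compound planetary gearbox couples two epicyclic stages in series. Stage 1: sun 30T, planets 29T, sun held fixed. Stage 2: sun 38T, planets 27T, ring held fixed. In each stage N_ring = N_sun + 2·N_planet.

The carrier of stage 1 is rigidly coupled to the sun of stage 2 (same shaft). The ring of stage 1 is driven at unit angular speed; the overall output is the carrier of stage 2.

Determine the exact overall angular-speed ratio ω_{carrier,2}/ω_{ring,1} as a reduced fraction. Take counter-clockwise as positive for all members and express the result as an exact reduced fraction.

Stage 1: N_ring = 30 + 2·29 = 88
Stage 1: 30(ω_s−ω_c) = −88(ω_r−ω_c),  ω_s=0, ω_r=1
Stage 1: 30(0−ω_c) = −88(1−ω_c)  ⇒  118ω_c = 88  ⇒  ω_c = 44/59
  ⇒ ω_c¹/ω_r¹ = 44/59
Stage 2: N_ring = 38 + 2·27 = 92
Stage 2: 38(ω_s−ω_c) = −92(ω_r−ω_c),  ω_r=0, ω_s=1
Stage 2: 38(1−ω_c) = −92(0−ω_c)  ⇒  130ω_c = 38  ⇒  ω_c = 19/65
  ⇒ ω_c²/ω_s² = 19/65
Coupling ω_s² = ω_c¹ ⇒ overall = 44/59 × 19/65 = 836/3835

836/3835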